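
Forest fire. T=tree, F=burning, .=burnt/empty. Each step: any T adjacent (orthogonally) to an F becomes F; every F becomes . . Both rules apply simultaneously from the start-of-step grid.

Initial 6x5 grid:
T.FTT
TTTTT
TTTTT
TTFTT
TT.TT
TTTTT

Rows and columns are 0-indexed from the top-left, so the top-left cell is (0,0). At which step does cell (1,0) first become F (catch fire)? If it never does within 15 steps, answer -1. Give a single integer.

Step 1: cell (1,0)='T' (+5 fires, +2 burnt)
Step 2: cell (1,0)='T' (+9 fires, +5 burnt)
Step 3: cell (1,0)='F' (+8 fires, +9 burnt)
  -> target ignites at step 3
Step 4: cell (1,0)='.' (+4 fires, +8 burnt)
Step 5: cell (1,0)='.' (+0 fires, +4 burnt)
  fire out at step 5

3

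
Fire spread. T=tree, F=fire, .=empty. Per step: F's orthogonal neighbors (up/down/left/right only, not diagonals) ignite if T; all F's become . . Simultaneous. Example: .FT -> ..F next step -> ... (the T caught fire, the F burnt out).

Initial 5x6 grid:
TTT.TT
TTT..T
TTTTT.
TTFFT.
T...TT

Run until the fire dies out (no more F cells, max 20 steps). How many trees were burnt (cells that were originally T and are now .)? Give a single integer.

Answer: 17

Derivation:
Step 1: +4 fires, +2 burnt (F count now 4)
Step 2: +5 fires, +4 burnt (F count now 5)
Step 3: +5 fires, +5 burnt (F count now 5)
Step 4: +2 fires, +5 burnt (F count now 2)
Step 5: +1 fires, +2 burnt (F count now 1)
Step 6: +0 fires, +1 burnt (F count now 0)
Fire out after step 6
Initially T: 20, now '.': 27
Total burnt (originally-T cells now '.'): 17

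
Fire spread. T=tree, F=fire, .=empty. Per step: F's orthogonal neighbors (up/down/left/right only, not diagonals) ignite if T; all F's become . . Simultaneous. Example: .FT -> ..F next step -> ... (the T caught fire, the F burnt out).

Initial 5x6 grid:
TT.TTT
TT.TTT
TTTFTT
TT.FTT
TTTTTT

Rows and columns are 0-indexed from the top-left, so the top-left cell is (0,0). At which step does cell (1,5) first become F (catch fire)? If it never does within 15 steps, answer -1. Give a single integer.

Step 1: cell (1,5)='T' (+5 fires, +2 burnt)
Step 2: cell (1,5)='T' (+7 fires, +5 burnt)
Step 3: cell (1,5)='F' (+7 fires, +7 burnt)
  -> target ignites at step 3
Step 4: cell (1,5)='.' (+5 fires, +7 burnt)
Step 5: cell (1,5)='.' (+1 fires, +5 burnt)
Step 6: cell (1,5)='.' (+0 fires, +1 burnt)
  fire out at step 6

3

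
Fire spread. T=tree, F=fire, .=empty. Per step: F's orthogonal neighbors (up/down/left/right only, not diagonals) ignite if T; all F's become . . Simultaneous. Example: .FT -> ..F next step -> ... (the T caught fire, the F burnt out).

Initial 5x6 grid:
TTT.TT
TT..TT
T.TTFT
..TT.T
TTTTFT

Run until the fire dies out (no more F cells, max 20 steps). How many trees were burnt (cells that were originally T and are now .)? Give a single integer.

Answer: 15

Derivation:
Step 1: +5 fires, +2 burnt (F count now 5)
Step 2: +6 fires, +5 burnt (F count now 6)
Step 3: +3 fires, +6 burnt (F count now 3)
Step 4: +1 fires, +3 burnt (F count now 1)
Step 5: +0 fires, +1 burnt (F count now 0)
Fire out after step 5
Initially T: 21, now '.': 24
Total burnt (originally-T cells now '.'): 15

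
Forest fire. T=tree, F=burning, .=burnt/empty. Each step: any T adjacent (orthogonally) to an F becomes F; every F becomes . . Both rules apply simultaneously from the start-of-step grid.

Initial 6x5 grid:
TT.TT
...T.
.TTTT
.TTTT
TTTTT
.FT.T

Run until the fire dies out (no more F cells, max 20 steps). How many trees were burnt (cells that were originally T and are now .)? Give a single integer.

Answer: 18

Derivation:
Step 1: +2 fires, +1 burnt (F count now 2)
Step 2: +3 fires, +2 burnt (F count now 3)
Step 3: +3 fires, +3 burnt (F count now 3)
Step 4: +3 fires, +3 burnt (F count now 3)
Step 5: +3 fires, +3 burnt (F count now 3)
Step 6: +2 fires, +3 burnt (F count now 2)
Step 7: +1 fires, +2 burnt (F count now 1)
Step 8: +1 fires, +1 burnt (F count now 1)
Step 9: +0 fires, +1 burnt (F count now 0)
Fire out after step 9
Initially T: 20, now '.': 28
Total burnt (originally-T cells now '.'): 18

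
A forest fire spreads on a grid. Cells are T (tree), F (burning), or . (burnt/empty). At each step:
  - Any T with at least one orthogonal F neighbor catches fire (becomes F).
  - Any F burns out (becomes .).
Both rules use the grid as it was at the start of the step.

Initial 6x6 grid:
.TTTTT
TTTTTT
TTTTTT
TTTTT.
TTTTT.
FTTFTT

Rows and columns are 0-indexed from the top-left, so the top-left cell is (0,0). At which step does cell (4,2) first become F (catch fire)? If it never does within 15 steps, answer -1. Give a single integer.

Step 1: cell (4,2)='T' (+5 fires, +2 burnt)
Step 2: cell (4,2)='F' (+6 fires, +5 burnt)
  -> target ignites at step 2
Step 3: cell (4,2)='.' (+5 fires, +6 burnt)
Step 4: cell (4,2)='.' (+5 fires, +5 burnt)
Step 5: cell (4,2)='.' (+5 fires, +5 burnt)
Step 6: cell (4,2)='.' (+4 fires, +5 burnt)
Step 7: cell (4,2)='.' (+1 fires, +4 burnt)
Step 8: cell (4,2)='.' (+0 fires, +1 burnt)
  fire out at step 8

2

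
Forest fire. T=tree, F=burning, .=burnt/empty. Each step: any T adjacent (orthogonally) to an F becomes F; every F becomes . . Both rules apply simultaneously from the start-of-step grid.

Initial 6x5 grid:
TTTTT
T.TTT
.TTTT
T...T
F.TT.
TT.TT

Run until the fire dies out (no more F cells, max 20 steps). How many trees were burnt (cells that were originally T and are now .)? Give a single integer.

Step 1: +2 fires, +1 burnt (F count now 2)
Step 2: +1 fires, +2 burnt (F count now 1)
Step 3: +0 fires, +1 burnt (F count now 0)
Fire out after step 3
Initially T: 21, now '.': 12
Total burnt (originally-T cells now '.'): 3

Answer: 3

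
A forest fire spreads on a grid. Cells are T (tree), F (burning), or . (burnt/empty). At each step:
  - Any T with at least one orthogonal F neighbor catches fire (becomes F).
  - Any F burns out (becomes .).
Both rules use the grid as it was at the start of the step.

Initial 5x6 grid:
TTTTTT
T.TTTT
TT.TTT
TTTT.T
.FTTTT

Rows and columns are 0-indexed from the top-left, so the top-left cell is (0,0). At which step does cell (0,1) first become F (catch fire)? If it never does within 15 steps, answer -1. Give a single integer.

Step 1: cell (0,1)='T' (+2 fires, +1 burnt)
Step 2: cell (0,1)='T' (+4 fires, +2 burnt)
Step 3: cell (0,1)='T' (+3 fires, +4 burnt)
Step 4: cell (0,1)='T' (+3 fires, +3 burnt)
Step 5: cell (0,1)='T' (+4 fires, +3 burnt)
Step 6: cell (0,1)='F' (+5 fires, +4 burnt)
  -> target ignites at step 6
Step 7: cell (0,1)='.' (+3 fires, +5 burnt)
Step 8: cell (0,1)='.' (+1 fires, +3 burnt)
Step 9: cell (0,1)='.' (+0 fires, +1 burnt)
  fire out at step 9

6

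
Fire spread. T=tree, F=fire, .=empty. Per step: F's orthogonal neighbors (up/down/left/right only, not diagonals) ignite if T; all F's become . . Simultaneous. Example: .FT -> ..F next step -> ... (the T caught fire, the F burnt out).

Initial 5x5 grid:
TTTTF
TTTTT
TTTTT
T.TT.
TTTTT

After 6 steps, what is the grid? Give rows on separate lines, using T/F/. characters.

Step 1: 2 trees catch fire, 1 burn out
  TTTF.
  TTTTF
  TTTTT
  T.TT.
  TTTTT
Step 2: 3 trees catch fire, 2 burn out
  TTF..
  TTTF.
  TTTTF
  T.TT.
  TTTTT
Step 3: 3 trees catch fire, 3 burn out
  TF...
  TTF..
  TTTF.
  T.TT.
  TTTTT
Step 4: 4 trees catch fire, 3 burn out
  F....
  TF...
  TTF..
  T.TF.
  TTTTT
Step 5: 4 trees catch fire, 4 burn out
  .....
  F....
  TF...
  T.F..
  TTTFT
Step 6: 3 trees catch fire, 4 burn out
  .....
  .....
  F....
  T....
  TTF.F

.....
.....
F....
T....
TTF.F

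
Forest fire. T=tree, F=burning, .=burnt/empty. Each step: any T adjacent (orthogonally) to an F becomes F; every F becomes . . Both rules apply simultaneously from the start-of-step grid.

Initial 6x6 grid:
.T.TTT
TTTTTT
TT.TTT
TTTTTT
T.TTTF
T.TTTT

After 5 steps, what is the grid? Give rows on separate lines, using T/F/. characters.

Step 1: 3 trees catch fire, 1 burn out
  .T.TTT
  TTTTTT
  TT.TTT
  TTTTTF
  T.TTF.
  T.TTTF
Step 2: 4 trees catch fire, 3 burn out
  .T.TTT
  TTTTTT
  TT.TTF
  TTTTF.
  T.TF..
  T.TTF.
Step 3: 5 trees catch fire, 4 burn out
  .T.TTT
  TTTTTF
  TT.TF.
  TTTF..
  T.F...
  T.TF..
Step 4: 5 trees catch fire, 5 burn out
  .T.TTF
  TTTTF.
  TT.F..
  TTF...
  T.....
  T.F...
Step 5: 3 trees catch fire, 5 burn out
  .T.TF.
  TTTF..
  TT....
  TF....
  T.....
  T.....

.T.TF.
TTTF..
TT....
TF....
T.....
T.....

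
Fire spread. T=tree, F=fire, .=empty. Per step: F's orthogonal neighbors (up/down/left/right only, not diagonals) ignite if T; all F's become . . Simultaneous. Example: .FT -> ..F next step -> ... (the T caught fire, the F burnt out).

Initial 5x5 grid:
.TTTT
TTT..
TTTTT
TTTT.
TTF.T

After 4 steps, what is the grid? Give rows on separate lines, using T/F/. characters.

Step 1: 2 trees catch fire, 1 burn out
  .TTTT
  TTT..
  TTTTT
  TTFT.
  TF..T
Step 2: 4 trees catch fire, 2 burn out
  .TTTT
  TTT..
  TTFTT
  TF.F.
  F...T
Step 3: 4 trees catch fire, 4 burn out
  .TTTT
  TTF..
  TF.FT
  F....
  ....T
Step 4: 4 trees catch fire, 4 burn out
  .TFTT
  TF...
  F...F
  .....
  ....T

.TFTT
TF...
F...F
.....
....T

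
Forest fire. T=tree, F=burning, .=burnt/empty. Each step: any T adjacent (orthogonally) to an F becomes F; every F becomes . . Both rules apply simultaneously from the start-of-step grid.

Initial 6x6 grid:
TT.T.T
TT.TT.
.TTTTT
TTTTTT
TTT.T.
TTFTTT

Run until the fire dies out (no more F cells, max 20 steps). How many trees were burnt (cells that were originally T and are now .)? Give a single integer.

Step 1: +3 fires, +1 burnt (F count now 3)
Step 2: +4 fires, +3 burnt (F count now 4)
Step 3: +6 fires, +4 burnt (F count now 6)
Step 4: +4 fires, +6 burnt (F count now 4)
Step 5: +4 fires, +4 burnt (F count now 4)
Step 6: +5 fires, +4 burnt (F count now 5)
Step 7: +1 fires, +5 burnt (F count now 1)
Step 8: +0 fires, +1 burnt (F count now 0)
Fire out after step 8
Initially T: 28, now '.': 35
Total burnt (originally-T cells now '.'): 27

Answer: 27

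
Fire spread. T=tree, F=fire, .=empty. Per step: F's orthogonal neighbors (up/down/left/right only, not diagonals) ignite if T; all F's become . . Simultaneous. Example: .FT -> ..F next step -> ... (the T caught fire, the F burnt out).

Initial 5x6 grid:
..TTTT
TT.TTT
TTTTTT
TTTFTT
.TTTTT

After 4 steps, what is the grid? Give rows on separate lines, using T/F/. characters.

Step 1: 4 trees catch fire, 1 burn out
  ..TTTT
  TT.TTT
  TTTFTT
  TTF.FT
  .TTFTT
Step 2: 7 trees catch fire, 4 burn out
  ..TTTT
  TT.FTT
  TTF.FT
  TF...F
  .TF.FT
Step 3: 7 trees catch fire, 7 burn out
  ..TFTT
  TT..FT
  TF...F
  F.....
  .F...F
Step 4: 5 trees catch fire, 7 burn out
  ..F.FT
  TF...F
  F.....
  ......
  ......

..F.FT
TF...F
F.....
......
......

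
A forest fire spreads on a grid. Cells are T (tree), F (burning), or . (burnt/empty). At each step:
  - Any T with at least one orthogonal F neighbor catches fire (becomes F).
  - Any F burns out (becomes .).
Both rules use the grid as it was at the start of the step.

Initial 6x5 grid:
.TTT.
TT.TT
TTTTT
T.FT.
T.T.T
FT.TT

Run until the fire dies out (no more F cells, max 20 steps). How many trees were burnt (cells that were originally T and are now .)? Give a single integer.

Step 1: +5 fires, +2 burnt (F count now 5)
Step 2: +3 fires, +5 burnt (F count now 3)
Step 3: +4 fires, +3 burnt (F count now 4)
Step 4: +4 fires, +4 burnt (F count now 4)
Step 5: +1 fires, +4 burnt (F count now 1)
Step 6: +0 fires, +1 burnt (F count now 0)
Fire out after step 6
Initially T: 20, now '.': 27
Total burnt (originally-T cells now '.'): 17

Answer: 17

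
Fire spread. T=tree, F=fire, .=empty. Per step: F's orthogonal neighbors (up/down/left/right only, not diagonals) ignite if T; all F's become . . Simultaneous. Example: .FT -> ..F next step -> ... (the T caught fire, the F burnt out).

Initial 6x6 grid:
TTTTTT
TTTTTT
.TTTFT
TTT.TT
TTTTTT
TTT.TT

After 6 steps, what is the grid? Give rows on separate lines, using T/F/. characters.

Step 1: 4 trees catch fire, 1 burn out
  TTTTTT
  TTTTFT
  .TTF.F
  TTT.FT
  TTTTTT
  TTT.TT
Step 2: 6 trees catch fire, 4 burn out
  TTTTFT
  TTTF.F
  .TF...
  TTT..F
  TTTTFT
  TTT.TT
Step 3: 8 trees catch fire, 6 burn out
  TTTF.F
  TTF...
  .F....
  TTF...
  TTTF.F
  TTT.FT
Step 4: 5 trees catch fire, 8 burn out
  TTF...
  TF....
  ......
  TF....
  TTF...
  TTT..F
Step 5: 5 trees catch fire, 5 burn out
  TF....
  F.....
  ......
  F.....
  TF....
  TTF...
Step 6: 3 trees catch fire, 5 burn out
  F.....
  ......
  ......
  ......
  F.....
  TF....

F.....
......
......
......
F.....
TF....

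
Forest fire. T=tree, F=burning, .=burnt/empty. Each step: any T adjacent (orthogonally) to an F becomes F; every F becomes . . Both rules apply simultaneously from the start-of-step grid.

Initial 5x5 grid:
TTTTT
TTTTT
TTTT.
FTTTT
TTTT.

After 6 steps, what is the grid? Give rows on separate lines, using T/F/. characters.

Step 1: 3 trees catch fire, 1 burn out
  TTTTT
  TTTTT
  FTTT.
  .FTTT
  FTTT.
Step 2: 4 trees catch fire, 3 burn out
  TTTTT
  FTTTT
  .FTT.
  ..FTT
  .FTT.
Step 3: 5 trees catch fire, 4 burn out
  FTTTT
  .FTTT
  ..FT.
  ...FT
  ..FT.
Step 4: 5 trees catch fire, 5 burn out
  .FTTT
  ..FTT
  ...F.
  ....F
  ...F.
Step 5: 2 trees catch fire, 5 burn out
  ..FTT
  ...FT
  .....
  .....
  .....
Step 6: 2 trees catch fire, 2 burn out
  ...FT
  ....F
  .....
  .....
  .....

...FT
....F
.....
.....
.....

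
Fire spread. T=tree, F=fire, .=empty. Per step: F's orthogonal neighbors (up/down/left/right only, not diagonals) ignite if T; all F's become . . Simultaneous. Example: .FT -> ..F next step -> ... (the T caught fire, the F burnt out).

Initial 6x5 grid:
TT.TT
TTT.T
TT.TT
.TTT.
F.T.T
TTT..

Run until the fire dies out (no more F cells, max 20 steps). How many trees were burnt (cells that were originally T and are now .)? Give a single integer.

Step 1: +1 fires, +1 burnt (F count now 1)
Step 2: +1 fires, +1 burnt (F count now 1)
Step 3: +1 fires, +1 burnt (F count now 1)
Step 4: +1 fires, +1 burnt (F count now 1)
Step 5: +1 fires, +1 burnt (F count now 1)
Step 6: +2 fires, +1 burnt (F count now 2)
Step 7: +2 fires, +2 burnt (F count now 2)
Step 8: +3 fires, +2 burnt (F count now 3)
Step 9: +4 fires, +3 burnt (F count now 4)
Step 10: +2 fires, +4 burnt (F count now 2)
Step 11: +1 fires, +2 burnt (F count now 1)
Step 12: +0 fires, +1 burnt (F count now 0)
Fire out after step 12
Initially T: 20, now '.': 29
Total burnt (originally-T cells now '.'): 19

Answer: 19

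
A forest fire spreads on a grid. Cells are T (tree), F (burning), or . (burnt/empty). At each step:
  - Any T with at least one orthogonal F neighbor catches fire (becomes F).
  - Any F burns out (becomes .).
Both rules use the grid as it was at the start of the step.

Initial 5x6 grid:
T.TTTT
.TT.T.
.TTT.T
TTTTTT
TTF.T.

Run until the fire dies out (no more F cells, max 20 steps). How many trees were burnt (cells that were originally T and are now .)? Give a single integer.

Step 1: +2 fires, +1 burnt (F count now 2)
Step 2: +4 fires, +2 burnt (F count now 4)
Step 3: +5 fires, +4 burnt (F count now 5)
Step 4: +4 fires, +5 burnt (F count now 4)
Step 5: +2 fires, +4 burnt (F count now 2)
Step 6: +1 fires, +2 burnt (F count now 1)
Step 7: +2 fires, +1 burnt (F count now 2)
Step 8: +0 fires, +2 burnt (F count now 0)
Fire out after step 8
Initially T: 21, now '.': 29
Total burnt (originally-T cells now '.'): 20

Answer: 20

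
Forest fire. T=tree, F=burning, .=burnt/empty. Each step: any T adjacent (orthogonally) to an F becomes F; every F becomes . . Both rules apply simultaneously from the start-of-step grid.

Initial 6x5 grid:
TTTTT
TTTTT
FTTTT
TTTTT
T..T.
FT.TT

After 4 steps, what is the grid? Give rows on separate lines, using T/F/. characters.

Step 1: 5 trees catch fire, 2 burn out
  TTTTT
  FTTTT
  .FTTT
  FTTTT
  F..T.
  .F.TT
Step 2: 4 trees catch fire, 5 burn out
  FTTTT
  .FTTT
  ..FTT
  .FTTT
  ...T.
  ...TT
Step 3: 4 trees catch fire, 4 burn out
  .FTTT
  ..FTT
  ...FT
  ..FTT
  ...T.
  ...TT
Step 4: 4 trees catch fire, 4 burn out
  ..FTT
  ...FT
  ....F
  ...FT
  ...T.
  ...TT

..FTT
...FT
....F
...FT
...T.
...TT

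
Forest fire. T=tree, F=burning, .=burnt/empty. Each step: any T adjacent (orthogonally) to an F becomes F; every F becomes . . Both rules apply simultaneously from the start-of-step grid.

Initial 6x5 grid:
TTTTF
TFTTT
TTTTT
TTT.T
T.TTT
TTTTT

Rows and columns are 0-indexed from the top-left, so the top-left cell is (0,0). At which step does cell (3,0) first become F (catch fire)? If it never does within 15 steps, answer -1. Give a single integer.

Step 1: cell (3,0)='T' (+6 fires, +2 burnt)
Step 2: cell (3,0)='T' (+7 fires, +6 burnt)
Step 3: cell (3,0)='F' (+4 fires, +7 burnt)
  -> target ignites at step 3
Step 4: cell (3,0)='.' (+3 fires, +4 burnt)
Step 5: cell (3,0)='.' (+4 fires, +3 burnt)
Step 6: cell (3,0)='.' (+2 fires, +4 burnt)
Step 7: cell (3,0)='.' (+0 fires, +2 burnt)
  fire out at step 7

3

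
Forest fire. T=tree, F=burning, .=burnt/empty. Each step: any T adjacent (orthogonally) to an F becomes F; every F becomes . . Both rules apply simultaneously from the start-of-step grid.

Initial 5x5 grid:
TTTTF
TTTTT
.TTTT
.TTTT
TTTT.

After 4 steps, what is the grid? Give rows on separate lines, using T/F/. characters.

Step 1: 2 trees catch fire, 1 burn out
  TTTF.
  TTTTF
  .TTTT
  .TTTT
  TTTT.
Step 2: 3 trees catch fire, 2 burn out
  TTF..
  TTTF.
  .TTTF
  .TTTT
  TTTT.
Step 3: 4 trees catch fire, 3 burn out
  TF...
  TTF..
  .TTF.
  .TTTF
  TTTT.
Step 4: 4 trees catch fire, 4 burn out
  F....
  TF...
  .TF..
  .TTF.
  TTTT.

F....
TF...
.TF..
.TTF.
TTTT.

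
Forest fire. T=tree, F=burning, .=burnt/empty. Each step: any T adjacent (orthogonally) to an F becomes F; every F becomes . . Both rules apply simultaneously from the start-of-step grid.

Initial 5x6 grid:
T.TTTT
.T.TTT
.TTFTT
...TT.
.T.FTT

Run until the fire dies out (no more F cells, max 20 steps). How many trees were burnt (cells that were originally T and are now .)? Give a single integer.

Answer: 16

Derivation:
Step 1: +5 fires, +2 burnt (F count now 5)
Step 2: +6 fires, +5 burnt (F count now 6)
Step 3: +4 fires, +6 burnt (F count now 4)
Step 4: +1 fires, +4 burnt (F count now 1)
Step 5: +0 fires, +1 burnt (F count now 0)
Fire out after step 5
Initially T: 18, now '.': 28
Total burnt (originally-T cells now '.'): 16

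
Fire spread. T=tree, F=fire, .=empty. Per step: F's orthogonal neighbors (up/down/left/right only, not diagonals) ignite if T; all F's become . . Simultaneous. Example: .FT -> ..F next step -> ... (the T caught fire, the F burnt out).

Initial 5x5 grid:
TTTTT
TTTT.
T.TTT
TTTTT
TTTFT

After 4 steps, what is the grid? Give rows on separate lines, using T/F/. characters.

Step 1: 3 trees catch fire, 1 burn out
  TTTTT
  TTTT.
  T.TTT
  TTTFT
  TTF.F
Step 2: 4 trees catch fire, 3 burn out
  TTTTT
  TTTT.
  T.TFT
  TTF.F
  TF...
Step 3: 5 trees catch fire, 4 burn out
  TTTTT
  TTTF.
  T.F.F
  TF...
  F....
Step 4: 3 trees catch fire, 5 burn out
  TTTFT
  TTF..
  T....
  F....
  .....

TTTFT
TTF..
T....
F....
.....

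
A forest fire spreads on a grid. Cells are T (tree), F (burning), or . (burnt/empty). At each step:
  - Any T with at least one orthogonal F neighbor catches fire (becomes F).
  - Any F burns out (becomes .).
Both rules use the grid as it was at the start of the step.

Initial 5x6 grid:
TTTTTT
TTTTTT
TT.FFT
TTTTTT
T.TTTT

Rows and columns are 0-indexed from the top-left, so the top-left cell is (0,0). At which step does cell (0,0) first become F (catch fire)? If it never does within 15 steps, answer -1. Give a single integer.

Step 1: cell (0,0)='T' (+5 fires, +2 burnt)
Step 2: cell (0,0)='T' (+8 fires, +5 burnt)
Step 3: cell (0,0)='T' (+6 fires, +8 burnt)
Step 4: cell (0,0)='T' (+4 fires, +6 burnt)
Step 5: cell (0,0)='F' (+3 fires, +4 burnt)
  -> target ignites at step 5
Step 6: cell (0,0)='.' (+0 fires, +3 burnt)
  fire out at step 6

5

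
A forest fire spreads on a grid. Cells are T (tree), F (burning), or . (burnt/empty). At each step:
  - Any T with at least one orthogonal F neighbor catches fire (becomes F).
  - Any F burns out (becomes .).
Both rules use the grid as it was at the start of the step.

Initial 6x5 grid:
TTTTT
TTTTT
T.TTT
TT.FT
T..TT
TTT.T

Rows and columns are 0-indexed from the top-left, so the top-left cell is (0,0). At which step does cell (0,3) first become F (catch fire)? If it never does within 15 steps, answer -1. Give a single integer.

Step 1: cell (0,3)='T' (+3 fires, +1 burnt)
Step 2: cell (0,3)='T' (+4 fires, +3 burnt)
Step 3: cell (0,3)='F' (+4 fires, +4 burnt)
  -> target ignites at step 3
Step 4: cell (0,3)='.' (+3 fires, +4 burnt)
Step 5: cell (0,3)='.' (+2 fires, +3 burnt)
Step 6: cell (0,3)='.' (+2 fires, +2 burnt)
Step 7: cell (0,3)='.' (+1 fires, +2 burnt)
Step 8: cell (0,3)='.' (+2 fires, +1 burnt)
Step 9: cell (0,3)='.' (+1 fires, +2 burnt)
Step 10: cell (0,3)='.' (+1 fires, +1 burnt)
Step 11: cell (0,3)='.' (+1 fires, +1 burnt)
Step 12: cell (0,3)='.' (+0 fires, +1 burnt)
  fire out at step 12

3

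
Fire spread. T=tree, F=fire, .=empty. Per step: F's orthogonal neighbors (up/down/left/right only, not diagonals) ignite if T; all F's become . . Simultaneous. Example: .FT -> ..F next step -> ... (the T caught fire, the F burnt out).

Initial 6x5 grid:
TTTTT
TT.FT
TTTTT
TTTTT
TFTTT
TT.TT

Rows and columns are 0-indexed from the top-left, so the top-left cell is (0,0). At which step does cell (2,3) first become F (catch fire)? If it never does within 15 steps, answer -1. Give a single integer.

Step 1: cell (2,3)='F' (+7 fires, +2 burnt)
  -> target ignites at step 1
Step 2: cell (2,3)='.' (+10 fires, +7 burnt)
Step 3: cell (2,3)='.' (+6 fires, +10 burnt)
Step 4: cell (2,3)='.' (+3 fires, +6 burnt)
Step 5: cell (2,3)='.' (+0 fires, +3 burnt)
  fire out at step 5

1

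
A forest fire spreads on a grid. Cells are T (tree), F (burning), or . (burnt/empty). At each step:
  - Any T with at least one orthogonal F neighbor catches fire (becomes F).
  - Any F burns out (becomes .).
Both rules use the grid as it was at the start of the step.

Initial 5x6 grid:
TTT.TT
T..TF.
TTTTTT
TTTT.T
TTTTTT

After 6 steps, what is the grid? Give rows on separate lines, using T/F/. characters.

Step 1: 3 trees catch fire, 1 burn out
  TTT.FT
  T..F..
  TTTTFT
  TTTT.T
  TTTTTT
Step 2: 3 trees catch fire, 3 burn out
  TTT..F
  T.....
  TTTF.F
  TTTT.T
  TTTTTT
Step 3: 3 trees catch fire, 3 burn out
  TTT...
  T.....
  TTF...
  TTTF.F
  TTTTTT
Step 4: 4 trees catch fire, 3 burn out
  TTT...
  T.....
  TF....
  TTF...
  TTTFTF
Step 5: 4 trees catch fire, 4 burn out
  TTT...
  T.....
  F.....
  TF....
  TTF.F.
Step 6: 3 trees catch fire, 4 burn out
  TTT...
  F.....
  ......
  F.....
  TF....

TTT...
F.....
......
F.....
TF....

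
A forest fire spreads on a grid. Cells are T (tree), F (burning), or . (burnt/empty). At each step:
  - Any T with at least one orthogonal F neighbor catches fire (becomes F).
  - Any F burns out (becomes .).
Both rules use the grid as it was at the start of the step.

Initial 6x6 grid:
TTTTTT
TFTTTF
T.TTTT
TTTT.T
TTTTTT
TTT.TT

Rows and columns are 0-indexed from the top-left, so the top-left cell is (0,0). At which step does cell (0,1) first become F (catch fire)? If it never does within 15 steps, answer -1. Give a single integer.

Step 1: cell (0,1)='F' (+6 fires, +2 burnt)
  -> target ignites at step 1
Step 2: cell (0,1)='.' (+8 fires, +6 burnt)
Step 3: cell (0,1)='.' (+5 fires, +8 burnt)
Step 4: cell (0,1)='.' (+6 fires, +5 burnt)
Step 5: cell (0,1)='.' (+5 fires, +6 burnt)
Step 6: cell (0,1)='.' (+1 fires, +5 burnt)
Step 7: cell (0,1)='.' (+0 fires, +1 burnt)
  fire out at step 7

1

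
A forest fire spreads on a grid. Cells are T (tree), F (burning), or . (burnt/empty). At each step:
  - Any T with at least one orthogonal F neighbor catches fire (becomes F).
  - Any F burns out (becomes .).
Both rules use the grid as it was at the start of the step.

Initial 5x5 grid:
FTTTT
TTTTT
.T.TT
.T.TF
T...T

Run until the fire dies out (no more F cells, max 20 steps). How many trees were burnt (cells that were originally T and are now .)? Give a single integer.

Answer: 15

Derivation:
Step 1: +5 fires, +2 burnt (F count now 5)
Step 2: +4 fires, +5 burnt (F count now 4)
Step 3: +5 fires, +4 burnt (F count now 5)
Step 4: +1 fires, +5 burnt (F count now 1)
Step 5: +0 fires, +1 burnt (F count now 0)
Fire out after step 5
Initially T: 16, now '.': 24
Total burnt (originally-T cells now '.'): 15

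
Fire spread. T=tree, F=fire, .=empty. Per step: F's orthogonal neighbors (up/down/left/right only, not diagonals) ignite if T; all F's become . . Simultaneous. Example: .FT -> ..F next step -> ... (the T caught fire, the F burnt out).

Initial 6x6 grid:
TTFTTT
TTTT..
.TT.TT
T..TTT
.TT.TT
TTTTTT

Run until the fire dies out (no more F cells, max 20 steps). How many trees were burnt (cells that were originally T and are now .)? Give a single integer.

Step 1: +3 fires, +1 burnt (F count now 3)
Step 2: +5 fires, +3 burnt (F count now 5)
Step 3: +3 fires, +5 burnt (F count now 3)
Step 4: +0 fires, +3 burnt (F count now 0)
Fire out after step 4
Initially T: 27, now '.': 20
Total burnt (originally-T cells now '.'): 11

Answer: 11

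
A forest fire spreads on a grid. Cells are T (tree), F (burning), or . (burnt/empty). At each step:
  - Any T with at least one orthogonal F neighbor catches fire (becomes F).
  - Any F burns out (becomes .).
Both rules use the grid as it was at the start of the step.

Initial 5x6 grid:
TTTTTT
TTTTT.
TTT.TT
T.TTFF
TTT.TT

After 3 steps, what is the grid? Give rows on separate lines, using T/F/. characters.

Step 1: 5 trees catch fire, 2 burn out
  TTTTTT
  TTTTT.
  TTT.FF
  T.TF..
  TTT.FF
Step 2: 2 trees catch fire, 5 burn out
  TTTTTT
  TTTTF.
  TTT...
  T.F...
  TTT...
Step 3: 4 trees catch fire, 2 burn out
  TTTTFT
  TTTF..
  TTF...
  T.....
  TTF...

TTTTFT
TTTF..
TTF...
T.....
TTF...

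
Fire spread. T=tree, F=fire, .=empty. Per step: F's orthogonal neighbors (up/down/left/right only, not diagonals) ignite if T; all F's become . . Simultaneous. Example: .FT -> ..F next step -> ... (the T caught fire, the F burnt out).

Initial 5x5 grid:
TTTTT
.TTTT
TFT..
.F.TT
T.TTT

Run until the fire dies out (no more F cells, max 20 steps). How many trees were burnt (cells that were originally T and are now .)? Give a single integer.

Step 1: +3 fires, +2 burnt (F count now 3)
Step 2: +2 fires, +3 burnt (F count now 2)
Step 3: +3 fires, +2 burnt (F count now 3)
Step 4: +2 fires, +3 burnt (F count now 2)
Step 5: +1 fires, +2 burnt (F count now 1)
Step 6: +0 fires, +1 burnt (F count now 0)
Fire out after step 6
Initially T: 17, now '.': 19
Total burnt (originally-T cells now '.'): 11

Answer: 11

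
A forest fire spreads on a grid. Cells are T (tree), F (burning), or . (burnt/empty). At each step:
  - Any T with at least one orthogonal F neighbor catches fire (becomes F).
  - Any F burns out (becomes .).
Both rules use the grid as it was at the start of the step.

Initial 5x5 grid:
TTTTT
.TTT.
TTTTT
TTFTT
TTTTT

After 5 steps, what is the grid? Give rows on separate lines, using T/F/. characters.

Step 1: 4 trees catch fire, 1 burn out
  TTTTT
  .TTT.
  TTFTT
  TF.FT
  TTFTT
Step 2: 7 trees catch fire, 4 burn out
  TTTTT
  .TFT.
  TF.FT
  F...F
  TF.FT
Step 3: 7 trees catch fire, 7 burn out
  TTFTT
  .F.F.
  F...F
  .....
  F...F
Step 4: 2 trees catch fire, 7 burn out
  TF.FT
  .....
  .....
  .....
  .....
Step 5: 2 trees catch fire, 2 burn out
  F...F
  .....
  .....
  .....
  .....

F...F
.....
.....
.....
.....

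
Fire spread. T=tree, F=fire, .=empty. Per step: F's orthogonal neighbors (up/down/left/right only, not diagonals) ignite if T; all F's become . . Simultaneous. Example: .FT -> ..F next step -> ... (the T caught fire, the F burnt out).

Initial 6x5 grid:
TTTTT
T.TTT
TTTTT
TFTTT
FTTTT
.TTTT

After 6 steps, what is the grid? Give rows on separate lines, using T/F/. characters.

Step 1: 4 trees catch fire, 2 burn out
  TTTTT
  T.TTT
  TFTTT
  F.FTT
  .FTTT
  .TTTT
Step 2: 5 trees catch fire, 4 burn out
  TTTTT
  T.TTT
  F.FTT
  ...FT
  ..FTT
  .FTTT
Step 3: 6 trees catch fire, 5 burn out
  TTTTT
  F.FTT
  ...FT
  ....F
  ...FT
  ..FTT
Step 4: 6 trees catch fire, 6 burn out
  FTFTT
  ...FT
  ....F
  .....
  ....F
  ...FT
Step 5: 4 trees catch fire, 6 burn out
  .F.FT
  ....F
  .....
  .....
  .....
  ....F
Step 6: 1 trees catch fire, 4 burn out
  ....F
  .....
  .....
  .....
  .....
  .....

....F
.....
.....
.....
.....
.....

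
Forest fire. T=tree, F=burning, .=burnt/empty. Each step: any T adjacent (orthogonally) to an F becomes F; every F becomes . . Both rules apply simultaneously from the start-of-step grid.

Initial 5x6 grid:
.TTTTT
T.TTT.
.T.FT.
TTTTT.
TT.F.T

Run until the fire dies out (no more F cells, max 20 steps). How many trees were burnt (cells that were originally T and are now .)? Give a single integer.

Answer: 17

Derivation:
Step 1: +3 fires, +2 burnt (F count now 3)
Step 2: +5 fires, +3 burnt (F count now 5)
Step 3: +3 fires, +5 burnt (F count now 3)
Step 4: +5 fires, +3 burnt (F count now 5)
Step 5: +1 fires, +5 burnt (F count now 1)
Step 6: +0 fires, +1 burnt (F count now 0)
Fire out after step 6
Initially T: 19, now '.': 28
Total burnt (originally-T cells now '.'): 17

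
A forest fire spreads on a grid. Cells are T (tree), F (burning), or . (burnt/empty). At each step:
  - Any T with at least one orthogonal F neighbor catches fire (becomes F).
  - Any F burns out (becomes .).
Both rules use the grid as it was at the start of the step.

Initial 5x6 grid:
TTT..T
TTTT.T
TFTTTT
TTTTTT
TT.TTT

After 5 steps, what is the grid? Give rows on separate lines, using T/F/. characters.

Step 1: 4 trees catch fire, 1 burn out
  TTT..T
  TFTT.T
  F.FTTT
  TFTTTT
  TT.TTT
Step 2: 7 trees catch fire, 4 burn out
  TFT..T
  F.FT.T
  ...FTT
  F.FTTT
  TF.TTT
Step 3: 6 trees catch fire, 7 burn out
  F.F..T
  ...F.T
  ....FT
  ...FTT
  F..TTT
Step 4: 3 trees catch fire, 6 burn out
  .....T
  .....T
  .....F
  ....FT
  ...FTT
Step 5: 3 trees catch fire, 3 burn out
  .....T
  .....F
  ......
  .....F
  ....FT

.....T
.....F
......
.....F
....FT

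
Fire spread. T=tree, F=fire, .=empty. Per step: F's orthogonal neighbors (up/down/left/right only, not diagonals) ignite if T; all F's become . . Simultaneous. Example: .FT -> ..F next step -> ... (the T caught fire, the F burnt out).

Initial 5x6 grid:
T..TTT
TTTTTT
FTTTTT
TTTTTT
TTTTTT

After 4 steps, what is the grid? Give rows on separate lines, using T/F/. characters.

Step 1: 3 trees catch fire, 1 burn out
  T..TTT
  FTTTTT
  .FTTTT
  FTTTTT
  TTTTTT
Step 2: 5 trees catch fire, 3 burn out
  F..TTT
  .FTTTT
  ..FTTT
  .FTTTT
  FTTTTT
Step 3: 4 trees catch fire, 5 burn out
  ...TTT
  ..FTTT
  ...FTT
  ..FTTT
  .FTTTT
Step 4: 4 trees catch fire, 4 burn out
  ...TTT
  ...FTT
  ....FT
  ...FTT
  ..FTTT

...TTT
...FTT
....FT
...FTT
..FTTT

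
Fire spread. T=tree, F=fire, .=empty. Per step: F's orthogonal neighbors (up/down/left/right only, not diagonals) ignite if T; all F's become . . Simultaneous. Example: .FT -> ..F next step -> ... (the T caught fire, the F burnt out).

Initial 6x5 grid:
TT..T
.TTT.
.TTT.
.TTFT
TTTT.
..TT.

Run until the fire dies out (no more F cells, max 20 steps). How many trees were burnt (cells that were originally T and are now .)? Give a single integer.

Answer: 17

Derivation:
Step 1: +4 fires, +1 burnt (F count now 4)
Step 2: +5 fires, +4 burnt (F count now 5)
Step 3: +4 fires, +5 burnt (F count now 4)
Step 4: +2 fires, +4 burnt (F count now 2)
Step 5: +1 fires, +2 burnt (F count now 1)
Step 6: +1 fires, +1 burnt (F count now 1)
Step 7: +0 fires, +1 burnt (F count now 0)
Fire out after step 7
Initially T: 18, now '.': 29
Total burnt (originally-T cells now '.'): 17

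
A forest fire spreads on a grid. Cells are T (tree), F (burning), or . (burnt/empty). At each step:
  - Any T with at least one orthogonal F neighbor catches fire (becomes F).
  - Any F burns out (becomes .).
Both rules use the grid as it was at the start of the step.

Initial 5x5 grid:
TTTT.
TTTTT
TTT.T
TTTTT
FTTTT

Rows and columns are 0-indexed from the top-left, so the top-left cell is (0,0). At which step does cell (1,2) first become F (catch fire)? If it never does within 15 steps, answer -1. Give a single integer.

Step 1: cell (1,2)='T' (+2 fires, +1 burnt)
Step 2: cell (1,2)='T' (+3 fires, +2 burnt)
Step 3: cell (1,2)='T' (+4 fires, +3 burnt)
Step 4: cell (1,2)='T' (+5 fires, +4 burnt)
Step 5: cell (1,2)='F' (+3 fires, +5 burnt)
  -> target ignites at step 5
Step 6: cell (1,2)='.' (+3 fires, +3 burnt)
Step 7: cell (1,2)='.' (+2 fires, +3 burnt)
Step 8: cell (1,2)='.' (+0 fires, +2 burnt)
  fire out at step 8

5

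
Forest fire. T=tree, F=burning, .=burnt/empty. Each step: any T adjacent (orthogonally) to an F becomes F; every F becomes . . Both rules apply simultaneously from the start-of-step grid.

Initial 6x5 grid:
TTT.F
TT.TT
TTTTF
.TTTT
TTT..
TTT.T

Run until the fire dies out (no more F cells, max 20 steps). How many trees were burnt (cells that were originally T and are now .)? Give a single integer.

Answer: 21

Derivation:
Step 1: +3 fires, +2 burnt (F count now 3)
Step 2: +3 fires, +3 burnt (F count now 3)
Step 3: +2 fires, +3 burnt (F count now 2)
Step 4: +4 fires, +2 burnt (F count now 4)
Step 5: +4 fires, +4 burnt (F count now 4)
Step 6: +4 fires, +4 burnt (F count now 4)
Step 7: +1 fires, +4 burnt (F count now 1)
Step 8: +0 fires, +1 burnt (F count now 0)
Fire out after step 8
Initially T: 22, now '.': 29
Total burnt (originally-T cells now '.'): 21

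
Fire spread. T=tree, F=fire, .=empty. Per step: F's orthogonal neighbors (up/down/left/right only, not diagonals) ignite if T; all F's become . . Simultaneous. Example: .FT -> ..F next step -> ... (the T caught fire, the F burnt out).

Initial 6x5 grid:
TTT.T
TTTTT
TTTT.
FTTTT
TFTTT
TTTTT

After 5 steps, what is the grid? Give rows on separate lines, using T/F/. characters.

Step 1: 5 trees catch fire, 2 burn out
  TTT.T
  TTTTT
  FTTT.
  .FTTT
  F.FTT
  TFTTT
Step 2: 6 trees catch fire, 5 burn out
  TTT.T
  FTTTT
  .FTT.
  ..FTT
  ...FT
  F.FTT
Step 3: 6 trees catch fire, 6 burn out
  FTT.T
  .FTTT
  ..FT.
  ...FT
  ....F
  ...FT
Step 4: 5 trees catch fire, 6 burn out
  .FT.T
  ..FTT
  ...F.
  ....F
  .....
  ....F
Step 5: 2 trees catch fire, 5 burn out
  ..F.T
  ...FT
  .....
  .....
  .....
  .....

..F.T
...FT
.....
.....
.....
.....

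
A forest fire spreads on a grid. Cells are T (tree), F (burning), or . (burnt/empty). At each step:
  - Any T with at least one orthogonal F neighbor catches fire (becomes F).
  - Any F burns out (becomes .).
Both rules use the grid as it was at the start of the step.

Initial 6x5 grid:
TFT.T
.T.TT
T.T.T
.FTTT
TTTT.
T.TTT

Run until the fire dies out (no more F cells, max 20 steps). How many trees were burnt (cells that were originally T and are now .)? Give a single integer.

Answer: 19

Derivation:
Step 1: +5 fires, +2 burnt (F count now 5)
Step 2: +4 fires, +5 burnt (F count now 4)
Step 3: +4 fires, +4 burnt (F count now 4)
Step 4: +2 fires, +4 burnt (F count now 2)
Step 5: +2 fires, +2 burnt (F count now 2)
Step 6: +2 fires, +2 burnt (F count now 2)
Step 7: +0 fires, +2 burnt (F count now 0)
Fire out after step 7
Initially T: 20, now '.': 29
Total burnt (originally-T cells now '.'): 19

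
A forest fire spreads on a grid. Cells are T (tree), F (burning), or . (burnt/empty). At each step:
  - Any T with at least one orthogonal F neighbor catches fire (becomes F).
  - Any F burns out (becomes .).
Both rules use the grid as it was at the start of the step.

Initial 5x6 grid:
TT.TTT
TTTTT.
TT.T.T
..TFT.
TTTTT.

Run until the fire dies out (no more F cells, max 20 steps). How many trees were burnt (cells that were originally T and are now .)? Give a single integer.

Step 1: +4 fires, +1 burnt (F count now 4)
Step 2: +3 fires, +4 burnt (F count now 3)
Step 3: +4 fires, +3 burnt (F count now 4)
Step 4: +3 fires, +4 burnt (F count now 3)
Step 5: +4 fires, +3 burnt (F count now 4)
Step 6: +2 fires, +4 burnt (F count now 2)
Step 7: +0 fires, +2 burnt (F count now 0)
Fire out after step 7
Initially T: 21, now '.': 29
Total burnt (originally-T cells now '.'): 20

Answer: 20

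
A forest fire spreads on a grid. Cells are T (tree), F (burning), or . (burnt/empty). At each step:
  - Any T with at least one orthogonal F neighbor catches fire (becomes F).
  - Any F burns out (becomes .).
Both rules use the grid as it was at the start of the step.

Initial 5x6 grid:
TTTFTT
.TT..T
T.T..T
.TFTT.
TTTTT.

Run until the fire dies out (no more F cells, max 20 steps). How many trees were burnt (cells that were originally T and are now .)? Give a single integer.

Answer: 18

Derivation:
Step 1: +6 fires, +2 burnt (F count now 6)
Step 2: +6 fires, +6 burnt (F count now 6)
Step 3: +5 fires, +6 burnt (F count now 5)
Step 4: +1 fires, +5 burnt (F count now 1)
Step 5: +0 fires, +1 burnt (F count now 0)
Fire out after step 5
Initially T: 19, now '.': 29
Total burnt (originally-T cells now '.'): 18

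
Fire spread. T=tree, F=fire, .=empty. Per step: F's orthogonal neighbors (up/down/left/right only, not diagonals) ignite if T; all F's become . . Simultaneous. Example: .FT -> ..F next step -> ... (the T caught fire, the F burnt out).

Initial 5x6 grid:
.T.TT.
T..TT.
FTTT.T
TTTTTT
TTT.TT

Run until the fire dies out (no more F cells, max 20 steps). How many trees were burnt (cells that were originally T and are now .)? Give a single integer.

Step 1: +3 fires, +1 burnt (F count now 3)
Step 2: +3 fires, +3 burnt (F count now 3)
Step 3: +3 fires, +3 burnt (F count now 3)
Step 4: +3 fires, +3 burnt (F count now 3)
Step 5: +3 fires, +3 burnt (F count now 3)
Step 6: +3 fires, +3 burnt (F count now 3)
Step 7: +2 fires, +3 burnt (F count now 2)
Step 8: +0 fires, +2 burnt (F count now 0)
Fire out after step 8
Initially T: 21, now '.': 29
Total burnt (originally-T cells now '.'): 20

Answer: 20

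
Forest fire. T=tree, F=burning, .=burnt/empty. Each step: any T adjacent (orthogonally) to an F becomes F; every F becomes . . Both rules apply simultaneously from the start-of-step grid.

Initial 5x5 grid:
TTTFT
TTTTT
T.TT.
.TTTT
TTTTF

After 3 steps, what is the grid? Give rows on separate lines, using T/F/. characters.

Step 1: 5 trees catch fire, 2 burn out
  TTF.F
  TTTFT
  T.TT.
  .TTTF
  TTTF.
Step 2: 6 trees catch fire, 5 burn out
  TF...
  TTF.F
  T.TF.
  .TTF.
  TTF..
Step 3: 5 trees catch fire, 6 burn out
  F....
  TF...
  T.F..
  .TF..
  TF...

F....
TF...
T.F..
.TF..
TF...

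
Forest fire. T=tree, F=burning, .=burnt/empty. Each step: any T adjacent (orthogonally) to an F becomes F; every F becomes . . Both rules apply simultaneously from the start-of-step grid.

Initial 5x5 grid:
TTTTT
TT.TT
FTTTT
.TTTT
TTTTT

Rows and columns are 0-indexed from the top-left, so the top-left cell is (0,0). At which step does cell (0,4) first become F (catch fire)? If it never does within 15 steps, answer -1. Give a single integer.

Step 1: cell (0,4)='T' (+2 fires, +1 burnt)
Step 2: cell (0,4)='T' (+4 fires, +2 burnt)
Step 3: cell (0,4)='T' (+4 fires, +4 burnt)
Step 4: cell (0,4)='T' (+6 fires, +4 burnt)
Step 5: cell (0,4)='T' (+4 fires, +6 burnt)
Step 6: cell (0,4)='F' (+2 fires, +4 burnt)
  -> target ignites at step 6
Step 7: cell (0,4)='.' (+0 fires, +2 burnt)
  fire out at step 7

6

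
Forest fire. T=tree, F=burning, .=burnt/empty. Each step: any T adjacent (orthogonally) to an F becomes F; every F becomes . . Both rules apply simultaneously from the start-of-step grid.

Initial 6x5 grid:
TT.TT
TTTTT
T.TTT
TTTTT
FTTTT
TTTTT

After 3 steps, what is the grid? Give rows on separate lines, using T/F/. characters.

Step 1: 3 trees catch fire, 1 burn out
  TT.TT
  TTTTT
  T.TTT
  FTTTT
  .FTTT
  FTTTT
Step 2: 4 trees catch fire, 3 burn out
  TT.TT
  TTTTT
  F.TTT
  .FTTT
  ..FTT
  .FTTT
Step 3: 4 trees catch fire, 4 burn out
  TT.TT
  FTTTT
  ..TTT
  ..FTT
  ...FT
  ..FTT

TT.TT
FTTTT
..TTT
..FTT
...FT
..FTT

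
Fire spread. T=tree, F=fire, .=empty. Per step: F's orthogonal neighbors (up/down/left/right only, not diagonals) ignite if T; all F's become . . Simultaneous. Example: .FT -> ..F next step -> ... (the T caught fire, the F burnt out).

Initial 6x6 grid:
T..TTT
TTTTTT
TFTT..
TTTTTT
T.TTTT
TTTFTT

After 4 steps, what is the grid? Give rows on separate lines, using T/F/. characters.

Step 1: 7 trees catch fire, 2 burn out
  T..TTT
  TFTTTT
  F.FT..
  TFTTTT
  T.TFTT
  TTF.FT
Step 2: 10 trees catch fire, 7 burn out
  T..TTT
  F.FTTT
  ...F..
  F.FFTT
  T.F.FT
  TF...F
Step 3: 6 trees catch fire, 10 burn out
  F..TTT
  ...FTT
  ......
  ....FT
  F....F
  F.....
Step 4: 3 trees catch fire, 6 burn out
  ...FTT
  ....FT
  ......
  .....F
  ......
  ......

...FTT
....FT
......
.....F
......
......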